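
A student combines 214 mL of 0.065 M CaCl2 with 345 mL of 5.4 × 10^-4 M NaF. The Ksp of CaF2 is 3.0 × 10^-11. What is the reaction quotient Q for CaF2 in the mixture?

Q ≈ 2.8 × 10^-9

Total volume = 214 + 345 = 559 mL.
[Ca^2+] = 6.5 x 10^-2 × (214/559) = 2.49 × 10^-2 M
[F^-] = 5.4 × 10^-4 × (345/559) = 3.33 x 10^-4 M
CaF2(s) <=> Ca^2+(aq) + 2 F^-(aq), so Q = [Ca^2+][F^-]^2
Q = (2.49 x 10^-2)(3.33 x 10^-4)^2 = 2.8 x 10^-9
Q > Ksp, so CaF2 will precipitate.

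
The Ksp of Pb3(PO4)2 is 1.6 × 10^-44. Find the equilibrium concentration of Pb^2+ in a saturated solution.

[Pb^2+] ≈ 2.0 x 10^-9 M

Pb3(PO4)2(s) <=> 3 Pb^2+ + 2 PO4^3-
Ksp = [Pb^2+]^3[PO4^3-]^2
With molar solubility s: [Pb^2+] = 3s, [PO4^3-] = 2s.
Substituting: Ksp = (3s)^3(2s)^2 = 108s^5
Solving, s = (1.6 × 10^-44/108)^(1/5) = 6.83 x 10^-10 M
[Pb^2+] = 3s = 2.0 × 10^-9 M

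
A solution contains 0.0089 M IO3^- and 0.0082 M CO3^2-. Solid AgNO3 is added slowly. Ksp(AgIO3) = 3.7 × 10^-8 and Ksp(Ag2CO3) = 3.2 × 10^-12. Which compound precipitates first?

Each salt begins to precipitate when Q = Ksp, i.e. when [Ag^+] reaches its threshold.
For AgIO3: 3.7 × 10^-8 = 0.0089 × [Ag^+]  ⇒  [Ag^+] = 4.2 × 10^-6 M.
For Ag2CO3: 3.2 × 10^-12 = 0.0082 × [Ag^+]^2  ⇒  [Ag^+] = 2.0 x 10^-5 M.
The salt with the lower threshold [Ag^+] precipitates first: AgIO3.

AgIO3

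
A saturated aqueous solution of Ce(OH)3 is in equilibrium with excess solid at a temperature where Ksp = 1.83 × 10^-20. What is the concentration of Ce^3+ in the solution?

Ce(OH)3(s) ⇌ Ce^3+ + 3 OH^-
Ksp = [Ce^3+][OH^-]^3
With molar solubility s: [Ce^3+] = s, [OH^-] = 3s.
Substituting: Ksp = s(3s)^3 = 27s^4
s = (1.83 × 10^-20 / 27)^(1/4) = 5.102 × 10^-6 M
[Ce^3+] = s = 5.10 × 10^-6 M

[Ce^3+] = 5.10 × 10^-6 M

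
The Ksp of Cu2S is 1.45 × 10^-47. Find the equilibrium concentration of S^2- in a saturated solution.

[S^2-] = 1.54e-16 M

Cu2S(s) <=> 2 Cu^+ + S^2-
Ksp = [Cu^+]^2[S^2-]
With molar solubility s: [Cu^+] = 2s, [S^2-] = s.
Substituting: Ksp = (2s)^2s = 4s^3
Solving, s = (1.45 × 10^-47/4)^(1/3) = 1.536 × 10^-16 M
[S^2-] = s = 1.54 x 10^-16 M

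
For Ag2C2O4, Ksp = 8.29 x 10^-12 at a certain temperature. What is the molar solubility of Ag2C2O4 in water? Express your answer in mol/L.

1.27 × 10^-4 M

Ag2C2O4(s) ⇌ 2 Ag^+ + C2O4^2-
Ksp = [Ag^+]^2[C2O4^2-]
For each mole of Ag2C2O4 that dissolves: [Ag^+] = 2s, [C2O4^2-] = s.
Ksp = (2s)^2s = 4s^3
Solving, s = (8.29 x 10^-12/4)^(1/3) = 1.27 × 10^-4 M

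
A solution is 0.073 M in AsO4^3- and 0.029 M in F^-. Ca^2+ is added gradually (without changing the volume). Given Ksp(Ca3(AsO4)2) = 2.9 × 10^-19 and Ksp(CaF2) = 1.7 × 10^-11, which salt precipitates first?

Each salt begins to precipitate when Q = Ksp, i.e. when [Ca^2+] reaches its threshold.
For Ca3(AsO4)2: 2.9 × 10^-19 = (0.073)^2 × [Ca^2+]^3  ⇒  [Ca^2+] = 3.8 x 10^-6 M.
For CaF2: 1.7 × 10^-11 = (0.029)^2 × [Ca^2+]  ⇒  [Ca^2+] = 2.0 x 10^-8 M.
The salt with the lower threshold [Ca^2+] precipitates first: CaF2.

CaF2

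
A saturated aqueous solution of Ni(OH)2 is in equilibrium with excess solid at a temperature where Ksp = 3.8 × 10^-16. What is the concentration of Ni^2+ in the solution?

Ni(OH)2(s) ⇌ Ni^2+(aq) + 2 OH^-(aq)
Ksp = [Ni^2+][OH^-]^2
With molar solubility s: [Ni^2+] = s, [OH^-] = 2s.
Substituting: Ksp = s(2s)^2 = 4s^3
s = (3.8 × 10^-16 / 4)^(1/3) = 4.56 x 10^-6 M
[Ni^2+] = s = 4.6 x 10^-6 M

[Ni^2+] = 4.6e-6 M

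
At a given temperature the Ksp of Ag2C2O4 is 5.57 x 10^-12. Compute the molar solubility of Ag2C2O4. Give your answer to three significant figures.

s ≈ 1.12 × 10^-4 M

Ag2C2O4(s) <=> 2 Ag^+ + C2O4^2-
Ksp = [Ag^+]^2[C2O4^2-]
For each mole of Ag2C2O4 that dissolves: [Ag^+] = 2s, [C2O4^2-] = s.
Ksp = (2s)^2s = 4s^3
s^3 = 5.57 x 10^-12 / 4, so s = 1.12 x 10^-4 M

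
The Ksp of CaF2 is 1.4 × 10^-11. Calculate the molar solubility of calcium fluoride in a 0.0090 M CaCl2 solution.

2.0 × 10^-5 M

CaF2(s) ⇌ Ca^2+ + 2 F^-
Ksp = [Ca^2+][F^-]^2
Let s = moles of CaF2 that dissolve per litre. [Ca^2+] = 0.0090 + s ≈ 0.0090, [F^-] = 2s (since Ca^2+ from CaCl2 dominates).
Ksp ≈ 0.0090 × (2s)^2
s = 2.0 × 10^-5 M
Check: s = 2.0 × 10^-5 ≪ 0.0090, so the approximation is valid.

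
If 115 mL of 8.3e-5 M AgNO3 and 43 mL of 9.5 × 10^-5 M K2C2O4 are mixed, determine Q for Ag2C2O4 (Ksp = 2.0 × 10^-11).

Total volume = 115 + 43 = 158 mL.
[Ag^+] = 8.3 × 10^-5 × (115/158) = 6.04 × 10^-5 M
[C2O4^2-] = 9.5 x 10^-5 × (43/158) = 2.59 x 10^-5 M
Ag2C2O4(s) <=> 2 Ag^+(aq) + C2O4^2-(aq), so Q = [Ag^+]^2[C2O4^2-]
Q = (6.04 × 10^-5)^2(2.59 × 10^-5) = 9.4 x 10^-14
Q < Ksp, so no precipitate of Ag2C2O4 forms.

Q = 9.4 x 10^-14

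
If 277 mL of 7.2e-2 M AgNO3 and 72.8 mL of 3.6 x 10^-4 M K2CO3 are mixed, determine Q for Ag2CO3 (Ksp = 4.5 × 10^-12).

Total volume = 277 + 72.8 = 349.8 mL.
[Ag^+] = 7.2 × 10^-2 × (277/349.8) = 5.70 × 10^-2 M
[CO3^2-] = 3.6 × 10^-4 × (72.8/349.8) = 7.49 × 10^-5 M
Ag2CO3(s) ⇌ 2 Ag^+(aq) + CO3^2-(aq), so Q = [Ag^+]^2[CO3^2-]
Q = (5.70 × 10^-2)^2(7.49 × 10^-5) = 2.4 × 10^-7
Q > Ksp, so Ag2CO3 will precipitate.

Q ≈ 2.4 x 10^-7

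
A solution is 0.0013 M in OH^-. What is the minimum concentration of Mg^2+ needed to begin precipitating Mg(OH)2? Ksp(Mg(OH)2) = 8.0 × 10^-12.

Mg(OH)2(s) ⇌ Mg^2+ + 2 OH^-
Ksp = [Mg^2+][OH^-]^2
Precipitation begins when Q = Ksp. With [OH^-] = 0.0013 M:
8.0 × 10^-12 = (0.0013)^2 × [Mg^2+]
[Mg^2+] = (8.0 × 10^-12 / 1.69 × 10^-6) = 4.7 × 10^-6 M

[Mg^2+] = 4.7 × 10^-6 M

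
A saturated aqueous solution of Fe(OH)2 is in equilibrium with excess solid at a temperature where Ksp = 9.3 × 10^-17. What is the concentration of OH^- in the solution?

5.7 × 10^-6 M

Fe(OH)2(s) <=> Fe^2+(aq) + 2 OH^-(aq)
Ksp = [Fe^2+][OH^-]^2
Let s = molar solubility. Then [Fe^2+] = s and [OH^-] = 2s.
So Ksp = s × (2s)^2 = 4s^3
s = (9.3 × 10^-17 / 4)^(1/3) = 2.85 × 10^-6 M
[OH^-] = 2s = 5.7 × 10^-6 M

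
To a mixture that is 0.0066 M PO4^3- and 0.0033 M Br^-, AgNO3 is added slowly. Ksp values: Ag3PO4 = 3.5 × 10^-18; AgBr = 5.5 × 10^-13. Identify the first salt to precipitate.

Precipitation of each salt starts when its ion product equals its Ksp.
For Ag3PO4: 3.5 × 10^-18 = 0.0066 × [Ag^+]^3  ⇒  [Ag^+] = 8.1 × 10^-6 M.
For AgBr: 5.5 × 10^-13 = 0.0033 × [Ag^+]  ⇒  [Ag^+] = 1.7 x 10^-10 M.
The salt with the lower threshold [Ag^+] precipitates first: AgBr.

AgBr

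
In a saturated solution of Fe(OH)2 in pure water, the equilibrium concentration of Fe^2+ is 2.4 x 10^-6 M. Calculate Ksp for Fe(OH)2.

5.5 × 10^-17

Fe(OH)2(s) ⇌ Fe^2+ + 2 OH^-
Stoichiometry gives [OH^-] = (2/1)[Fe^2+] = 4.80 × 10^-6 M.
Ksp = [Fe^2+][OH^-]^2
Ksp = 2.4 × 10^-6 × (4.80 × 10^-6)^2 = 5.5 x 10^-17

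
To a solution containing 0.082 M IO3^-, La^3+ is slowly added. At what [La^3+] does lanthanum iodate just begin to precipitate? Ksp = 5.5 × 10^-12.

La(IO3)3(s) ⇌ La^3+ + 3 IO3^-
Ksp = [La^3+][IO3^-]^3
Precipitation begins when Q = Ksp. With [IO3^-] = 0.082 M:
5.5 × 10^-12 = (0.082)^3 × [La^3+]
[La^3+] = (5.5 × 10^-12 / 5.51 × 10^-4) = 1.0 × 10^-8 M

[La^3+] = 1.0 × 10^-8 M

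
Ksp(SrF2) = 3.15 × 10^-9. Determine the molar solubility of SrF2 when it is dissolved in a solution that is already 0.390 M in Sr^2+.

SrF2(s) <=> Sr^2+(aq) + 2 F^-(aq)
Ksp = [Sr^2+][F^-]^2
Let s be the molar solubility in this solution. [Sr^2+] = 0.390 + s ≈ 0.390, [F^-] = 2s (Ksp is small, so little additional dissolves).
Ksp ≈ 0.390 × (2s)^2
s = 4.49 x 10^-5 M
Check: s = 4.5 x 10^-5 ≪ 0.390, so the approximation is valid.

s ≈ 4.49 × 10^-5 M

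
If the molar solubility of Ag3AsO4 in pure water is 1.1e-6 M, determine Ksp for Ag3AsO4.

Ag3AsO4(s) ⇌ 3 Ag^+(aq) + AsO4^3-(aq)
With molar solubility s: [Ag^+] = 3s, [AsO4^3-] = s.
Ksp = [Ag^+]^3[AsO4^3-]
Substituting: Ksp = (3s)^3s = 27s^4
With s = 1.1 x 10^-6: Ksp = 4.0 x 10^-23

4.0e-23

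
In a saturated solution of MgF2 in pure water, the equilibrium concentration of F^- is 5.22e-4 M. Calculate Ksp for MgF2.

MgF2(s) ⇌ Mg^2+ + 2 F^-
Stoichiometry gives [Mg^2+] = (1/2)[F^-] = 2.610 × 10^-4 M.
Ksp = [Mg^2+][F^-]^2
Ksp = 2.610 × 10^-4 × (5.22 x 10^-4)^2 = 7.11 x 10^-11

Ksp = 7.11 × 10^-11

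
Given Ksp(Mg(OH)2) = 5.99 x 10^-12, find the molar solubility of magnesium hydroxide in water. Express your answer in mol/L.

1.14e-4 M

Mg(OH)2(s) ⇌ Mg^2+(aq) + 2 OH^-(aq)
Ksp = [Mg^2+][OH^-]^2
Let s = molar solubility. Then [Mg^2+] = s and [OH^-] = 2s.
Substituting: Ksp = s(2s)^2 = 4s^3
s = (5.99 x 10^-12 / 4)^(1/3) = 1.14 × 10^-4 M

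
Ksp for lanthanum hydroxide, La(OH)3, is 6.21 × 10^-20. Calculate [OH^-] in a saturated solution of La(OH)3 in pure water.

2.08 × 10^-5 M

La(OH)3(s) ⇌ La^3+(aq) + 3 OH^-(aq)
Ksp = [La^3+][OH^-]^3
With molar solubility s: [La^3+] = s, [OH^-] = 3s.
Ksp = s(3s)^3 = 27s^4
s^4 = 6.21 × 10^-20 / 27, so s = 6.925 × 10^-6 M
[OH^-] = 3s = 2.08 × 10^-5 M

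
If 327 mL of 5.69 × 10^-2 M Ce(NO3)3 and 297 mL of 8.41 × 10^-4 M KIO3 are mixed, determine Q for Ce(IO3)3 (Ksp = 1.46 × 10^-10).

Total volume = 327 + 297 = 624 mL.
[Ce^3+] = 5.69 × 10^-2 × (327/624) = 2.982 × 10^-2 M
[IO3^-] = 8.41 x 10^-4 × (297/624) = 4.003 x 10^-4 M
Ce(IO3)3(s) ⇌ Ce^3+ + 3 IO3^-, so Q = [Ce^3+][IO3^-]^3
Q = (2.982 × 10^-2)(4.003 x 10^-4)^3 = 1.91 × 10^-12
Q < Ksp, so no precipitate of Ce(IO3)3 forms.

Q = 1.91e-12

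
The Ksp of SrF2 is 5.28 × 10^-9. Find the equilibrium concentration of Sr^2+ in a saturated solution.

SrF2(s) ⇌ Sr^2+(aq) + 2 F^-(aq)
Ksp = [Sr^2+][F^-]^2
Let s = molar solubility. Then [Sr^2+] = s and [F^-] = 2s.
So Ksp = s × (2s)^2 = 4s^3
s^3 = 5.28 × 10^-9 / 4, so s = 1.097 × 10^-3 M
[Sr^2+] = s = 1.10 x 10^-3 M

[Sr^2+] = 1.10 × 10^-3 M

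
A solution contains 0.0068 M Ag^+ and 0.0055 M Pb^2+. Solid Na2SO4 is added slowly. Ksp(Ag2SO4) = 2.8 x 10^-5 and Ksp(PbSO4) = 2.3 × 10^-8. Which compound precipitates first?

PbSO4

Each salt begins to precipitate when Q = Ksp, i.e. when [SO4^2-] reaches its threshold.
For Ag2SO4: 2.8 x 10^-5 = (0.0068)^2 × [SO4^2-]  ⇒  [SO4^2-] = 6.1 x 10^-1 M.
For PbSO4: 2.3 × 10^-8 = 0.0055 × [SO4^2-]  ⇒  [SO4^2-] = 4.2 × 10^-6 M.
The salt with the lower threshold [SO4^2-] precipitates first: PbSO4.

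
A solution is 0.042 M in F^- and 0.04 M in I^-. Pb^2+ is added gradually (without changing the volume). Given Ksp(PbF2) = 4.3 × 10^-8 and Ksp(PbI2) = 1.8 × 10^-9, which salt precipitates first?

PbI2

Precipitation of each salt starts when its ion product equals its Ksp.
For PbF2: 4.3 × 10^-8 = (0.042)^2 × [Pb^2+]  ⇒  [Pb^2+] = 2.4 × 10^-5 M.
For PbI2: 1.8 × 10^-9 = (0.04)^2 × [Pb^2+]  ⇒  [Pb^2+] = 1.1 × 10^-6 M.
The salt with the lower threshold [Pb^2+] precipitates first: PbI2.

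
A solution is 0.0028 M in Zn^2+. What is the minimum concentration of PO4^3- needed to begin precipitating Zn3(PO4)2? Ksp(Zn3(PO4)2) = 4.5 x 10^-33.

[PO4^3-] ≈ 4.5e-13 M

Zn3(PO4)2(s) <=> 3 Zn^2+(aq) + 2 PO4^3-(aq)
Ksp = [Zn^2+]^3[PO4^3-]^2
Precipitation begins when Q = Ksp. With [Zn^2+] = 0.0028 M:
4.5 x 10^-33 = (0.0028)^3 × [PO4^3-]^2
[PO4^3-] = (4.5 x 10^-33 / 2.20 x 10^-8)^(1/2) = 4.5 x 10^-13 M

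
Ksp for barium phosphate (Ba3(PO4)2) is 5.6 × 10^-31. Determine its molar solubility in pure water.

3.5 × 10^-7 M

Ba3(PO4)2(s) ⇌ 3 Ba^2+(aq) + 2 PO4^3-(aq)
Ksp = [Ba^2+]^3[PO4^3-]^2
Let s = molar solubility. Then [Ba^2+] = 3s and [PO4^3-] = 2s.
Ksp = (3s)^3(2s)^2 = 108s^5
Solving, s = (5.6 × 10^-31/108)^(1/5) = 3.5 x 10^-7 M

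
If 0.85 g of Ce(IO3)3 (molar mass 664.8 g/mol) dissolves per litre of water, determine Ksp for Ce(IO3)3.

Molar solubility s = (8.5 × 10^-1 g/L) / (664.8 g/mol) = 1.28 × 10^-3 M.
Ce(IO3)3(s) <=> Ce^3+(aq) + 3 IO3^-(aq)
Let s = molar solubility. Then [Ce^3+] = s and [IO3^-] = 3s.
Ksp = [Ce^3+][IO3^-]^3
So Ksp = s × (3s)^3 = 27s^4
Ksp = 27 × (1.28 × 10^-3)^4 = 7.2 × 10^-11

Ksp = 7.2 x 10^-11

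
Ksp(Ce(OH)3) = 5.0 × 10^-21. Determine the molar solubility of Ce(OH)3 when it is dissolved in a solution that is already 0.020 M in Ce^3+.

s ≈ 2.1 × 10^-7 M

Ce(OH)3(s) ⇌ Ce^3+ + 3 OH^-
Ksp = [Ce^3+][OH^-]^3
Let s be the molar solubility in this solution. [Ce^3+] = 0.020 + s ≈ 0.020, [OH^-] = 3s (common-ion effect: Ce^3+ is already 0.020 M).
Ksp ≈ 0.020 × (3s)^3
s = 2.1 x 10^-7 M
Check: s = 2.1 × 10^-7 ≪ 0.020, so the approximation is valid.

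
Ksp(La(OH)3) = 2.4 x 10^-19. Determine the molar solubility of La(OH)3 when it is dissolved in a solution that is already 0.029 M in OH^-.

s ≈ 9.8 × 10^-15 M

La(OH)3(s) ⇌ La^3+ + 3 OH^-
Ksp = [La^3+][OH^-]^3
Let s = moles of La(OH)3 that dissolve per litre. [La^3+] = s, [OH^-] = 0.029 + 3s ≈ 0.029 (Ksp is small, so little additional dissolves).
Ksp ≈ s × (0.029)^3
s = 9.8 × 10^-15 M
Check: 3s = 3.0 × 10^-14 ≪ 0.029, so the approximation is valid.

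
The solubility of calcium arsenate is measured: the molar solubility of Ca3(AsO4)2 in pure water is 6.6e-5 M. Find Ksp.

Ksp = 1.4e-19

Ca3(AsO4)2(s) ⇌ 3 Ca^2+(aq) + 2 AsO4^3-(aq)
With molar solubility s: [Ca^2+] = 3s, [AsO4^3-] = 2s.
Ksp = [Ca^2+]^3[AsO4^3-]^2
So Ksp = (3s)^3 × (2s)^2 = 108s^5
Ksp = 108 × (6.6 x 10^-5)^5 = 1.4 × 10^-19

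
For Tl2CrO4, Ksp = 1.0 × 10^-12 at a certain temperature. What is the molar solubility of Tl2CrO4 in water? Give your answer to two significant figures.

Tl2CrO4(s) <=> 2 Tl^+(aq) + CrO4^2-(aq)
Ksp = [Tl^+]^2[CrO4^2-]
With molar solubility s: [Tl^+] = 2s, [CrO4^2-] = s.
Substituting: Ksp = (2s)^2s = 4s^3
s^3 = 1.0 × 10^-12 / 4, so s = 6.3 × 10^-5 M

s ≈ 6.3e-5 M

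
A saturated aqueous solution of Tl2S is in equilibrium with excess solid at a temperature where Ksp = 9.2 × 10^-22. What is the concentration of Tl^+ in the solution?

Tl2S(s) ⇌ 2 Tl^+ + S^2-
Ksp = [Tl^+]^2[S^2-]
If s mol/L of Tl2S dissolves, [Tl^+] = 2s and [S^2-] = s.
Substituting: Ksp = (2s)^2s = 4s^3
s^3 = 9.2 × 10^-22 / 4, so s = 6.13 x 10^-8 M
[Tl^+] = 2s = 1.2 × 10^-7 M

[Tl^+] ≈ 1.2 × 10^-7 M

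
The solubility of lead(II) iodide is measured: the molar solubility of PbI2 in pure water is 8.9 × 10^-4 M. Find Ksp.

PbI2(s) <=> Pb^2+ + 2 I^-
If s mol/L of PbI2 dissolves, [Pb^2+] = s and [I^-] = 2s.
Ksp = [Pb^2+][I^-]^2
Ksp = s(2s)^2 = 4s^3
Ksp = 4 × (8.9 × 10^-4)^3 = 2.8 × 10^-9

Ksp = 2.8e-9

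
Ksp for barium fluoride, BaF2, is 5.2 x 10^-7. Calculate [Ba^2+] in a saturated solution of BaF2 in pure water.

BaF2(s) ⇌ Ba^2+(aq) + 2 F^-(aq)
Ksp = [Ba^2+][F^-]^2
For each mole of BaF2 that dissolves: [Ba^2+] = s, [F^-] = 2s.
Ksp = s(2s)^2 = 4s^3
s = (5.2 x 10^-7 / 4)^(1/3) = 5.07 × 10^-3 M
[Ba^2+] = s = 5.1 × 10^-3 M

[Ba^2+] = 5.1 x 10^-3 M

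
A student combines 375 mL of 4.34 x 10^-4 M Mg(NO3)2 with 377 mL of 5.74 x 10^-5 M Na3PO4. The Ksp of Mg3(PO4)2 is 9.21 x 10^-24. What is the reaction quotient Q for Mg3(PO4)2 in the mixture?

Total volume = 375 + 377 = 752 mL.
[Mg^2+] = 4.34 × 10^-4 × (375/752) = 2.164 × 10^-4 M
[PO4^3-] = 5.74 x 10^-5 × (377/752) = 2.878 x 10^-5 M
Mg3(PO4)2(s) ⇌ 3 Mg^2+ + 2 PO4^3-, so Q = [Mg^2+]^3[PO4^3-]^2
Q = (2.164 × 10^-4)^3(2.878 x 10^-5)^2 = 8.39 × 10^-21
Q > Ksp, so Mg3(PO4)2 will precipitate.

8.39 × 10^-21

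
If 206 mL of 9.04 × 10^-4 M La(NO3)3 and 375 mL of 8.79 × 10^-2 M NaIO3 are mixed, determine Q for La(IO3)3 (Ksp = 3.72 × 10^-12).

Q ≈ 5.85 × 10^-8

Total volume = 206 + 375 = 581 mL.
[La^3+] = 9.04 x 10^-4 × (206/581) = 3.205 × 10^-4 M
[IO3^-] = 8.79 × 10^-2 × (375/581) = 5.673 × 10^-2 M
La(IO3)3(s) ⇌ La^3+ + 3 IO3^-, so Q = [La^3+][IO3^-]^3
Q = (3.205 × 10^-4)(5.673 × 10^-2)^3 = 5.85 × 10^-8
Q > Ksp, so La(IO3)3 will precipitate.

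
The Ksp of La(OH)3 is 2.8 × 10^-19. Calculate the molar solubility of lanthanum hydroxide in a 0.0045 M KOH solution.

La(OH)3(s) ⇌ La^3+ + 3 OH^-
Ksp = [La^3+][OH^-]^3
If s mol/L dissolves here, [La^3+] = s, [OH^-] = 0.0045 + 3s ≈ 0.0045 (since OH^- from KOH dominates).
Ksp ≈ s × (0.0045)^3
s = 3.1 x 10^-12 M
Check: 3s = 9.2 × 10^-12 ≪ 0.0045, so the approximation is valid.

s = 3.1 × 10^-12 M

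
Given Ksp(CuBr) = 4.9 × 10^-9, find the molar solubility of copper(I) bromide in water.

CuBr(s) <=> Cu^+(aq) + Br^-(aq)
Ksp = [Cu^+][Br^-]
If s mol/L of CuBr dissolves, [Cu^+] = s and [Br^-] = s.
Ksp = s^2
s = √(4.9 × 10^-9) = 7.0 × 10^-5 M

s = 7.0 × 10^-5 M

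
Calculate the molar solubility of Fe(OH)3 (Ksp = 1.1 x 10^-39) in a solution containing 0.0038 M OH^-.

Fe(OH)3(s) ⇌ Fe^3+ + 3 OH^-
Ksp = [Fe^3+][OH^-]^3
Let s be the molar solubility in this solution. [Fe^3+] = s, [OH^-] = 0.0038 + 3s ≈ 0.0038 (since the OH^- already present dominates).
Ksp ≈ s × (0.0038)^3
s = 2.0 × 10^-32 M
Check: 3s = 6.0 × 10^-32 ≪ 0.0038, so the approximation is valid.

s = 2.0e-32 M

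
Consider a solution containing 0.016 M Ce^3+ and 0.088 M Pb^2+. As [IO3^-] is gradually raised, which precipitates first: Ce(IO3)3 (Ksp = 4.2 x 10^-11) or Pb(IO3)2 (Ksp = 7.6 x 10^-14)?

Each salt begins to precipitate when Q = Ksp, i.e. when [IO3^-] reaches its threshold.
For Ce(IO3)3: 4.2 x 10^-11 = 0.016 × [IO3^-]^3  ⇒  [IO3^-] = 1.4 × 10^-3 M.
For Pb(IO3)2: 7.6 x 10^-14 = 0.088 × [IO3^-]^2  ⇒  [IO3^-] = 9.3 × 10^-7 M.
The salt with the lower threshold [IO3^-] precipitates first: Pb(IO3)2.

Pb(IO3)2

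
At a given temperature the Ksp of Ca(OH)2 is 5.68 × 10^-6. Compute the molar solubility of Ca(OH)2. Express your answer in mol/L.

Ca(OH)2(s) <=> Ca^2+(aq) + 2 OH^-(aq)
Ksp = [Ca^2+][OH^-]^2
If s mol/L of Ca(OH)2 dissolves, [Ca^2+] = s and [OH^-] = 2s.
So Ksp = s × (2s)^2 = 4s^3
Solving, s = (5.68 × 10^-6/4)^(1/3) = 1.12 x 10^-2 M

s ≈ 0.0112 M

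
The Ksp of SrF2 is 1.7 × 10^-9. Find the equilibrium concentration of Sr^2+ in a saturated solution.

[Sr^2+] = 7.5 × 10^-4 M

SrF2(s) ⇌ Sr^2+(aq) + 2 F^-(aq)
Ksp = [Sr^2+][F^-]^2
With molar solubility s: [Sr^2+] = s, [F^-] = 2s.
Substituting: Ksp = s(2s)^2 = 4s^3
s = (1.7 × 10^-9 / 4)^(1/3) = 7.52 × 10^-4 M
[Sr^2+] = s = 7.5 × 10^-4 M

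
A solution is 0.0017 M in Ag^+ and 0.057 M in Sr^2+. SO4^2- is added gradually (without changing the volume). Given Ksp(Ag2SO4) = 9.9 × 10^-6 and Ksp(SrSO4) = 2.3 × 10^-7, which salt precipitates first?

SrSO4

Each salt begins to precipitate when Q = Ksp, i.e. when [SO4^2-] reaches its threshold.
For Ag2SO4: 9.9 × 10^-6 = (0.0017)^2 × [SO4^2-]  ⇒  [SO4^2-] = 3.4 M.
For SrSO4: 2.3 × 10^-7 = 0.057 × [SO4^2-]  ⇒  [SO4^2-] = 4.0 × 10^-6 M.
The salt with the lower threshold [SO4^2-] precipitates first: SrSO4.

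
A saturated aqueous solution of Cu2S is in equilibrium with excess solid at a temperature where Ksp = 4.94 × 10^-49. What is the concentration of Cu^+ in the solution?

[Cu^+] = 9.96 × 10^-17 M

Cu2S(s) ⇌ 2 Cu^+(aq) + S^2-(aq)
Ksp = [Cu^+]^2[S^2-]
For each mole of Cu2S that dissolves: [Cu^+] = 2s, [S^2-] = s.
So Ksp = (2s)^2 × s = 4s^3
s^3 = 4.94 × 10^-49 / 4, so s = 4.980 × 10^-17 M
[Cu^+] = 2s = 9.96 x 10^-17 M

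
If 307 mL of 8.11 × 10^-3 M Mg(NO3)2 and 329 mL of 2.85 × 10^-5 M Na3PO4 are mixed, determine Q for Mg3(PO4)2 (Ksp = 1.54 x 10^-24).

Q ≈ 1.30 × 10^-17

Total volume = 307 + 329 = 636 mL.
[Mg^2+] = 8.11 x 10^-3 × (307/636) = 3.915 x 10^-3 M
[PO4^3-] = 2.85 × 10^-5 × (329/636) = 1.474 x 10^-5 M
Mg3(PO4)2(s) ⇌ 3 Mg^2+(aq) + 2 PO4^3-(aq), so Q = [Mg^2+]^3[PO4^3-]^2
Q = (3.915 × 10^-3)^3(1.474 × 10^-5)^2 = 1.30 × 10^-17
Q > Ksp, so Mg3(PO4)2 will precipitate.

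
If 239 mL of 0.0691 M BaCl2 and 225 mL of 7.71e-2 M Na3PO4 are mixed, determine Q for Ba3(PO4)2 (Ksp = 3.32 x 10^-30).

Total volume = 239 + 225 = 464 mL.
[Ba^2+] = 6.91 × 10^-2 × (239/464) = 3.559 x 10^-2 M
[PO4^3-] = 7.71 x 10^-2 × (225/464) = 3.739 × 10^-2 M
Ba3(PO4)2(s) <=> 3 Ba^2+ + 2 PO4^3-, so Q = [Ba^2+]^3[PO4^3-]^2
Q = (3.559 × 10^-2)^3(3.739 × 10^-2)^2 = 6.30 × 10^-8
Q > Ksp, so Ba3(PO4)2 will precipitate.

Q = 6.30 x 10^-8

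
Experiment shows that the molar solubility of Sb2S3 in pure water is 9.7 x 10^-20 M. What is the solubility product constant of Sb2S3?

Sb2S3(s) ⇌ 2 Sb^3+ + 3 S^2-
With molar solubility s: [Sb^3+] = 2s, [S^2-] = 3s.
Ksp = [Sb^3+]^2[S^2-]^3
So Ksp = (2s)^2 × (3s)^3 = 108s^5
Ksp = 108 × (9.7 × 10^-20)^5 = 9.3 × 10^-94

9.3 x 10^-94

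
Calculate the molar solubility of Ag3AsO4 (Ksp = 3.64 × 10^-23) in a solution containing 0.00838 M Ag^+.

Ag3AsO4(s) ⇌ 3 Ag^+(aq) + AsO4^3-(aq)
Ksp = [Ag^+]^3[AsO4^3-]
Let s be the molar solubility in this solution. [Ag^+] = 0.00838 + 3s ≈ 0.00838, [AsO4^3-] = s (since the Ag^+ already present dominates).
Ksp ≈ (0.00838)^3 × s
s = 6.19 × 10^-17 M
Check: 3s = 1.9 × 10^-16 ≪ 0.00838, so the approximation is valid.

s = 6.19 × 10^-17 M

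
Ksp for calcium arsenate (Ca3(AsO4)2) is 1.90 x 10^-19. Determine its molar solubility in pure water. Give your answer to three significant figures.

7.06 × 10^-5 M

Ca3(AsO4)2(s) ⇌ 3 Ca^2+(aq) + 2 AsO4^3-(aq)
Ksp = [Ca^2+]^3[AsO4^3-]^2
With molar solubility s: [Ca^2+] = 3s, [AsO4^3-] = 2s.
Ksp = (3s)^3(2s)^2 = 108s^5
Solving, s = (1.90 x 10^-19/108)^(1/5) = 7.06 × 10^-5 M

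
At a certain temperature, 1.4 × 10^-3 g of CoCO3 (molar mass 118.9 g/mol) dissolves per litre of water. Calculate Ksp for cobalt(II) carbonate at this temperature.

Ksp = 1.4e-10

Molar solubility s = (1.4 x 10^-3 g/L) / (118.9 g/mol) = 1.18 × 10^-5 M.
CoCO3(s) ⇌ Co^2+ + CO3^2-
If s mol/L of CoCO3 dissolves, [Co^2+] = s and [CO3^2-] = s.
Ksp = [Co^2+][CO3^2-]
Ksp = s × s = s^2
With s = 1.18 × 10^-5: Ksp = 1.4 × 10^-10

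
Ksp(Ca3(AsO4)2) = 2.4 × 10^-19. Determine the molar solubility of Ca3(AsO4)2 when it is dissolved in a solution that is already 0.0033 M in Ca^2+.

Ca3(AsO4)2(s) ⇌ 3 Ca^2+(aq) + 2 AsO4^3-(aq)
Ksp = [Ca^2+]^3[AsO4^3-]^2
Let s = moles of Ca3(AsO4)2 that dissolve per litre. [Ca^2+] = 0.0033 + 3s ≈ 0.0033, [AsO4^3-] = 2s (Ksp is small, so little additional dissolves).
Ksp ≈ (0.0033)^3 × (2s)^2
s = 1.3 × 10^-6 M
Check: 3s = 3.9 × 10^-6 ≪ 0.0033, so the approximation is valid.

s ≈ 1.3 × 10^-6 M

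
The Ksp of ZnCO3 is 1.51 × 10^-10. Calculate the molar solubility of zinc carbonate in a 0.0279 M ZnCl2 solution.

5.41e-9 M

ZnCO3(s) <=> Zn^2+(aq) + CO3^2-(aq)
Ksp = [Zn^2+][CO3^2-]
Let s be the molar solubility in this solution. [Zn^2+] = 0.0279 + s ≈ 0.0279, [CO3^2-] = s (since Zn^2+ from ZnCl2 dominates).
Ksp ≈ 0.0279 × s
s = 5.41 x 10^-9 M
Check: s = 5.4 × 10^-9 ≪ 0.0279, so the approximation is valid.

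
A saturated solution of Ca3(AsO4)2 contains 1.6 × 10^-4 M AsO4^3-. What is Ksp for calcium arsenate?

Ksp ≈ 3.5 x 10^-19

Ca3(AsO4)2(s) <=> 3 Ca^2+(aq) + 2 AsO4^3-(aq)
Stoichiometry gives [Ca^2+] = (3/2)[AsO4^3-] = 2.40 x 10^-4 M.
Ksp = [Ca^2+]^3[AsO4^3-]^2
Ksp = (2.40 × 10^-4)^3 × (1.6 × 10^-4)^2 = 3.5 × 10^-19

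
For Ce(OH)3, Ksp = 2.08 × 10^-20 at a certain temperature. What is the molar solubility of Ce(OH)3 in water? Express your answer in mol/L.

Ce(OH)3(s) ⇌ Ce^3+(aq) + 3 OH^-(aq)
Ksp = [Ce^3+][OH^-]^3
If s mol/L of Ce(OH)3 dissolves, [Ce^3+] = s and [OH^-] = 3s.
Ksp = s(3s)^3 = 27s^4
s = (2.08 × 10^-20 / 27)^(1/4) = 5.27 x 10^-6 M

s = 5.27e-6 M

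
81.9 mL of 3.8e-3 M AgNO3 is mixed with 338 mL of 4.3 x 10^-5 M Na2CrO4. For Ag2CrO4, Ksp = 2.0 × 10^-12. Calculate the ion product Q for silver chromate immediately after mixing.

Q ≈ 1.9 × 10^-11

Total volume = 81.9 + 338 = 419.9 mL.
[Ag^+] = 3.8 × 10^-3 × (81.9/419.9) = 7.41 × 10^-4 M
[CrO4^2-] = 4.3 x 10^-5 × (338/419.9) = 3.46 × 10^-5 M
Ag2CrO4(s) ⇌ 2 Ag^+(aq) + CrO4^2-(aq), so Q = [Ag^+]^2[CrO4^2-]
Q = (7.41 × 10^-4)^2(3.46 × 10^-5) = 1.9 × 10^-11
Q > Ksp, so Ag2CrO4 will precipitate.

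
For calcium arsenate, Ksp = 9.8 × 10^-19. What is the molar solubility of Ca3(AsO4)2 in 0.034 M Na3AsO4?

s = 3.2e-6 M

Ca3(AsO4)2(s) <=> 3 Ca^2+(aq) + 2 AsO4^3-(aq)
Ksp = [Ca^2+]^3[AsO4^3-]^2
Let s = moles of Ca3(AsO4)2 that dissolve per litre. [Ca^2+] = 3s, [AsO4^3-] = 0.034 + 2s ≈ 0.034 (since AsO4^3- from Na3AsO4 dominates).
Ksp ≈ (3s)^3 × (0.034)^2
s = 3.2 × 10^-6 M
Check: 2s = 6.3 × 10^-6 ≪ 0.034, so the approximation is valid.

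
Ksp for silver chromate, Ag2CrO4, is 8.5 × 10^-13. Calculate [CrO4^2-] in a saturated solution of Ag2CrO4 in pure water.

Ag2CrO4(s) ⇌ 2 Ag^+(aq) + CrO4^2-(aq)
Ksp = [Ag^+]^2[CrO4^2-]
If s mol/L of Ag2CrO4 dissolves, [Ag^+] = 2s and [CrO4^2-] = s.
So Ksp = (2s)^2 × s = 4s^3
Solving, s = (8.5 × 10^-13/4)^(1/3) = 5.97 × 10^-5 M
[CrO4^2-] = s = 6.0 × 10^-5 M

6.0 x 10^-5 M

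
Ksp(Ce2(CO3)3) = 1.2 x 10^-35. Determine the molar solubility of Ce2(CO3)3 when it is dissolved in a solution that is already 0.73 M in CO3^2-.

Ce2(CO3)3(s) <=> 2 Ce^3+ + 3 CO3^2-
Ksp = [Ce^3+]^2[CO3^2-]^3
Let s = moles of Ce2(CO3)3 that dissolve per litre. [Ce^3+] = 2s, [CO3^2-] = 0.73 + 3s ≈ 0.73 (common-ion effect: CO3^2- is already 0.73 M).
Ksp ≈ (2s)^2 × (0.73)^3
s = 2.8 x 10^-18 M
Check: 3s = 8.3 × 10^-18 ≪ 0.73, so the approximation is valid.

s ≈ 2.8 × 10^-18 M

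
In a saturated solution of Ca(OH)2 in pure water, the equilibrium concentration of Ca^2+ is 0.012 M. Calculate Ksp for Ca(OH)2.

Ca(OH)2(s) ⇌ Ca^2+(aq) + 2 OH^-(aq)
Stoichiometry gives [OH^-] = (2/1)[Ca^2+] = 2.40 x 10^-2 M.
Ksp = [Ca^2+][OH^-]^2
Ksp = 1.2 x 10^-2 × (2.40 × 10^-2)^2 = 6.9 × 10^-6

Ksp = 6.9e-6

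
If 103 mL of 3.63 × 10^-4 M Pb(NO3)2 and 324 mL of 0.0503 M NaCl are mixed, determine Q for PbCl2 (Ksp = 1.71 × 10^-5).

1.28 × 10^-7

Total volume = 103 + 324 = 427 mL.
[Pb^2+] = 3.63 × 10^-4 × (103/427) = 8.756 x 10^-5 M
[Cl^-] = 5.03 × 10^-2 × (324/427) = 3.817 x 10^-2 M
PbCl2(s) <=> Pb^2+(aq) + 2 Cl^-(aq), so Q = [Pb^2+][Cl^-]^2
Q = (8.756 × 10^-5)(3.817 x 10^-2)^2 = 1.28 × 10^-7
Q < Ksp, so no precipitate of PbCl2 forms.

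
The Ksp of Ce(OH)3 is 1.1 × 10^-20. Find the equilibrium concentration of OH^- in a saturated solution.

Ce(OH)3(s) ⇌ Ce^3+(aq) + 3 OH^-(aq)
Ksp = [Ce^3+][OH^-]^3
Let s = molar solubility. Then [Ce^3+] = s and [OH^-] = 3s.
So Ksp = s × (3s)^3 = 27s^4
Solving, s = (1.1 × 10^-20/27)^(1/4) = 4.49 x 10^-6 M
[OH^-] = 3s = 1.3 × 10^-5 M

[OH^-] ≈ 1.3 × 10^-5 M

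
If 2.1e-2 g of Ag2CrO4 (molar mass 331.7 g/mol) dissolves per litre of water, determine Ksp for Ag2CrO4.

Ksp ≈ 1.0 × 10^-12

Molar solubility s = (2.1 x 10^-2 g/L) / (331.7 g/mol) = 6.33 × 10^-5 M.
Ag2CrO4(s) ⇌ 2 Ag^+ + CrO4^2-
Let s = molar solubility. Then [Ag^+] = 2s and [CrO4^2-] = s.
Ksp = [Ag^+]^2[CrO4^2-]
Substituting: Ksp = (2s)^2s = 4s^3
Ksp = 4 × (6.33 × 10^-5)^3 = 1.0 × 10^-12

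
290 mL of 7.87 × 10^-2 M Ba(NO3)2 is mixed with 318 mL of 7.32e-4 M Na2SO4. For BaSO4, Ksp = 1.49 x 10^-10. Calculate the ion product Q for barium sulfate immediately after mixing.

1.44 × 10^-5

Total volume = 290 + 318 = 608 mL.
[Ba^2+] = 7.87 × 10^-2 × (290/608) = 3.754 × 10^-2 M
[SO4^2-] = 7.32 × 10^-4 × (318/608) = 3.829 × 10^-4 M
BaSO4(s) ⇌ Ba^2+ + SO4^2-, so Q = [Ba^2+][SO4^2-]
Q = (3.754 x 10^-2)(3.829 x 10^-4) = 1.44 × 10^-5
Q > Ksp, so BaSO4 will precipitate.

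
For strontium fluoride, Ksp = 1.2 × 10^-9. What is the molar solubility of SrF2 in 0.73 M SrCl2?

2.0 × 10^-5 M

SrF2(s) ⇌ Sr^2+ + 2 F^-
Ksp = [Sr^2+][F^-]^2
Let s = moles of SrF2 that dissolve per litre. [Sr^2+] = 0.73 + s ≈ 0.73, [F^-] = 2s (common-ion effect: Sr^2+ is already 0.73 M).
Ksp ≈ 0.73 × (2s)^2
s = 2.0 × 10^-5 M
Check: s = 2.0 × 10^-5 ≪ 0.73, so the approximation is valid.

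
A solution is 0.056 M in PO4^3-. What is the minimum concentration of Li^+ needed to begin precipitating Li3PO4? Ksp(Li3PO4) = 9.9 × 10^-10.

2.6 x 10^-3 M

Li3PO4(s) <=> 3 Li^+ + PO4^3-
Ksp = [Li^+]^3[PO4^3-]
Precipitation begins when Q = Ksp. With [PO4^3-] = 0.056 M:
9.9 × 10^-10 = (0.056) × [Li^+]^3
[Li^+] = (9.9 × 10^-10 / 5.6 × 10^-2)^(1/3) = 2.6 × 10^-3 M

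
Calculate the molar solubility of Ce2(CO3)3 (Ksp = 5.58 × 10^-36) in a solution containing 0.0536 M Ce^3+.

4.16 × 10^-12 M

Ce2(CO3)3(s) ⇌ 2 Ce^3+ + 3 CO3^2-
Ksp = [Ce^3+]^2[CO3^2-]^3
If s mol/L dissolves here, [Ce^3+] = 0.0536 + 2s ≈ 0.0536, [CO3^2-] = 3s (common-ion effect: Ce^3+ is already 0.0536 M).
Ksp ≈ (0.0536)^2 × (3s)^3
s = 4.16 x 10^-12 M
Check: 2s = 8.3 x 10^-12 ≪ 0.0536, so the approximation is valid.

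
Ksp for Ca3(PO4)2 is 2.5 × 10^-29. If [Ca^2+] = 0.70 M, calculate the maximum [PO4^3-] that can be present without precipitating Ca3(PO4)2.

Ca3(PO4)2(s) ⇌ 3 Ca^2+ + 2 PO4^3-
Ksp = [Ca^2+]^3[PO4^3-]^2
Precipitation begins when Q = Ksp. With [Ca^2+] = 0.70 M:
2.5 × 10^-29 = (0.70)^3 × [PO4^3-]^2
[PO4^3-] = (2.5 × 10^-29 / 3.43 × 10^-1)^(1/2) = 8.5 × 10^-15 M

[PO4^3-] ≈ 8.5e-15 M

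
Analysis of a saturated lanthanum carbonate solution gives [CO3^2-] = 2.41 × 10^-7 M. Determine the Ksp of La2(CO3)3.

La2(CO3)3(s) <=> 2 La^3+(aq) + 3 CO3^2-(aq)
Stoichiometry gives [La^3+] = (2/3)[CO3^2-] = 1.607 x 10^-7 M.
Ksp = [La^3+]^2[CO3^2-]^3
Ksp = (1.607 × 10^-7)^2 × (2.41 × 10^-7)^3 = 3.61 x 10^-34

Ksp ≈ 3.61 × 10^-34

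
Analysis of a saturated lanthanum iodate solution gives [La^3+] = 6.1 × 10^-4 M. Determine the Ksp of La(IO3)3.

Ksp = 3.7 × 10^-12

La(IO3)3(s) <=> La^3+(aq) + 3 IO3^-(aq)
Stoichiometry gives [IO3^-] = (3/1)[La^3+] = 1.83 × 10^-3 M.
Ksp = [La^3+][IO3^-]^3
Ksp = 6.1 × 10^-4 × (1.83 x 10^-3)^3 = 3.7 x 10^-12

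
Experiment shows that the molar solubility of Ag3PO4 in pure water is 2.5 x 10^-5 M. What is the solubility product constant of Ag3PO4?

Ag3PO4(s) ⇌ 3 Ag^+ + PO4^3-
For each mole of Ag3PO4 that dissolves: [Ag^+] = 3s, [PO4^3-] = s.
Ksp = [Ag^+]^3[PO4^3-]
Substituting: Ksp = (3s)^3s = 27s^4
Ksp = 27 × (2.5 × 10^-5)^4 = 1.1 × 10^-17

Ksp = 1.1 × 10^-17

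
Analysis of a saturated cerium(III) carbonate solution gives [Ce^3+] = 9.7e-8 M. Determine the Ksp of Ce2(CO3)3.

Ce2(CO3)3(s) ⇌ 2 Ce^3+(aq) + 3 CO3^2-(aq)
Stoichiometry gives [CO3^2-] = (3/2)[Ce^3+] = 1.46 × 10^-7 M.
Ksp = [Ce^3+]^2[CO3^2-]^3
Ksp = (9.7 × 10^-8)^2 × (1.46 x 10^-7)^3 = 2.9 × 10^-35

Ksp = 2.9 × 10^-35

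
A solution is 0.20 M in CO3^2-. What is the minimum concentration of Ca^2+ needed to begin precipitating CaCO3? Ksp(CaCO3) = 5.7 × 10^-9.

CaCO3(s) <=> Ca^2+(aq) + CO3^2-(aq)
Ksp = [Ca^2+][CO3^2-]
Precipitation begins when Q = Ksp. With [CO3^2-] = 0.20 M:
5.7 × 10^-9 = (0.20) × [Ca^2+]
[Ca^2+] = (5.7 × 10^-9 / 2.0 × 10^-1) = 2.9 × 10^-8 M

[Ca^2+] ≈ 2.9 × 10^-8 M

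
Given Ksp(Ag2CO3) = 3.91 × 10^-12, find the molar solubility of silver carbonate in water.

Ag2CO3(s) ⇌ 2 Ag^+(aq) + CO3^2-(aq)
Ksp = [Ag^+]^2[CO3^2-]
If s mol/L of Ag2CO3 dissolves, [Ag^+] = 2s and [CO3^2-] = s.
Substituting: Ksp = (2s)^2s = 4s^3
s^3 = 3.91 × 10^-12 / 4, so s = 9.92 × 10^-5 M

s = 9.92 × 10^-5 M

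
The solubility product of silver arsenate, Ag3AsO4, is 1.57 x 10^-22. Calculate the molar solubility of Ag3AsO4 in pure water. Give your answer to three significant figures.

s ≈ 1.55e-6 M

Ag3AsO4(s) <=> 3 Ag^+ + AsO4^3-
Ksp = [Ag^+]^3[AsO4^3-]
If s mol/L of Ag3AsO4 dissolves, [Ag^+] = 3s and [AsO4^3-] = s.
Substituting: Ksp = (3s)^3s = 27s^4
s^4 = 1.57 x 10^-22 / 27, so s = 1.55 × 10^-6 M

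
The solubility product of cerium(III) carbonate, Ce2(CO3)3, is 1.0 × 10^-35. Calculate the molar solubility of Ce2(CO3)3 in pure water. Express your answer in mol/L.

Ce2(CO3)3(s) ⇌ 2 Ce^3+ + 3 CO3^2-
Ksp = [Ce^3+]^2[CO3^2-]^3
If s mol/L of Ce2(CO3)3 dissolves, [Ce^3+] = 2s and [CO3^2-] = 3s.
So Ksp = (2s)^2 × (3s)^3 = 108s^5
s^5 = 1.0 × 10^-35 / 108, so s = 3.9 × 10^-8 M

3.9 × 10^-8 M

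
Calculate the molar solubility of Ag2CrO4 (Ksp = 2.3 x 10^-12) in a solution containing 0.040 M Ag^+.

1.4 × 10^-9 M

Ag2CrO4(s) <=> 2 Ag^+ + CrO4^2-
Ksp = [Ag^+]^2[CrO4^2-]
Let s = moles of Ag2CrO4 that dissolve per litre. [Ag^+] = 0.040 + 2s ≈ 0.040, [CrO4^2-] = s (since the Ag^+ already present dominates).
Ksp ≈ (0.040)^2 × s
s = 1.4 x 10^-9 M
Check: 2s = 2.9 × 10^-9 ≪ 0.040, so the approximation is valid.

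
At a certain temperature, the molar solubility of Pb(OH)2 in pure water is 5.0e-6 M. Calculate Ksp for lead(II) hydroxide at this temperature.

Ksp ≈ 5.0 x 10^-16

Pb(OH)2(s) ⇌ Pb^2+(aq) + 2 OH^-(aq)
For each mole of Pb(OH)2 that dissolves: [Pb^2+] = s, [OH^-] = 2s.
Ksp = [Pb^2+][OH^-]^2
So Ksp = s × (2s)^2 = 4s^3
Ksp = 4 × (5.0 × 10^-6)^3 = 5.0 × 10^-16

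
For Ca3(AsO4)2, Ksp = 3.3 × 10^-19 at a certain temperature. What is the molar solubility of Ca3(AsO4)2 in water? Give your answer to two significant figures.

Ca3(AsO4)2(s) <=> 3 Ca^2+ + 2 AsO4^3-
Ksp = [Ca^2+]^3[AsO4^3-]^2
With molar solubility s: [Ca^2+] = 3s, [AsO4^3-] = 2s.
So Ksp = (3s)^3 × (2s)^2 = 108s^5
Solving, s = (3.3 × 10^-19/108)^(1/5) = 7.9 × 10^-5 M

s ≈ 7.9 × 10^-5 M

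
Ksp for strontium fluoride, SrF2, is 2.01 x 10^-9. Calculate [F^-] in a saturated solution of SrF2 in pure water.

1.59 × 10^-3 M

SrF2(s) ⇌ Sr^2+(aq) + 2 F^-(aq)
Ksp = [Sr^2+][F^-]^2
For each mole of SrF2 that dissolves: [Sr^2+] = s, [F^-] = 2s.
Substituting: Ksp = s(2s)^2 = 4s^3
s^3 = 2.01 x 10^-9 / 4, so s = 7.950 × 10^-4 M
[F^-] = 2s = 1.59 × 10^-3 M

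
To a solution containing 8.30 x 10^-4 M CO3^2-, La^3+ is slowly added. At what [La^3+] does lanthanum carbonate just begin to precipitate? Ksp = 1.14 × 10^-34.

4.47 × 10^-13 M

La2(CO3)3(s) ⇌ 2 La^3+ + 3 CO3^2-
Ksp = [La^3+]^2[CO3^2-]^3
Precipitation begins when Q = Ksp. With [CO3^2-] = 8.30 x 10^-4 M:
1.14 × 10^-34 = (8.30 x 10^-4)^3 × [La^3+]^2
[La^3+] = (1.14 × 10^-34 / 5.718 × 10^-10)^(1/2) = 4.47 × 10^-13 M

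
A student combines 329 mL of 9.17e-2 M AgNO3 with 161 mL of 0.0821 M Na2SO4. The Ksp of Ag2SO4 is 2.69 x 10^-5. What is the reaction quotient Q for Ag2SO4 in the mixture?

Total volume = 329 + 161 = 490 mL.
[Ag^+] = 9.17 x 10^-2 × (329/490) = 6.157 × 10^-2 M
[SO4^2-] = 8.21 × 10^-2 × (161/490) = 2.698 x 10^-2 M
Ag2SO4(s) ⇌ 2 Ag^+ + SO4^2-, so Q = [Ag^+]^2[SO4^2-]
Q = (6.157 × 10^-2)^2(2.698 × 10^-2) = 1.02 × 10^-4
Q > Ksp, so Ag2SO4 will precipitate.

Q ≈ 1.02e-4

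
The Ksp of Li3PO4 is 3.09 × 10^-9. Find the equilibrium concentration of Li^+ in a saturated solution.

Li3PO4(s) <=> 3 Li^+(aq) + PO4^3-(aq)
Ksp = [Li^+]^3[PO4^3-]
With molar solubility s: [Li^+] = 3s, [PO4^3-] = s.
So Ksp = (3s)^3 × s = 27s^4
Solving, s = (3.09 × 10^-9/27)^(1/4) = 3.271 x 10^-3 M
[Li^+] = 3s = 9.81 × 10^-3 M

[Li^+] = 9.81 × 10^-3 M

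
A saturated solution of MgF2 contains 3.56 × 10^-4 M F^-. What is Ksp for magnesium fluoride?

Ksp = 2.26 × 10^-11

MgF2(s) ⇌ Mg^2+(aq) + 2 F^-(aq)
Stoichiometry gives [Mg^2+] = (1/2)[F^-] = 1.780 x 10^-4 M.
Ksp = [Mg^2+][F^-]^2
Ksp = 1.780 × 10^-4 × (3.56 × 10^-4)^2 = 2.26 × 10^-11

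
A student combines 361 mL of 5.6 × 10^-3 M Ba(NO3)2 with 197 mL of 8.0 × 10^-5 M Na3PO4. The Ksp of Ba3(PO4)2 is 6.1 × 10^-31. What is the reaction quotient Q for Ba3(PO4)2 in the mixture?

Total volume = 361 + 197 = 558 mL.
[Ba^2+] = 5.6 × 10^-3 × (361/558) = 3.62 × 10^-3 M
[PO4^3-] = 8.0 x 10^-5 × (197/558) = 2.82 × 10^-5 M
Ba3(PO4)2(s) ⇌ 3 Ba^2+ + 2 PO4^3-, so Q = [Ba^2+]^3[PO4^3-]^2
Q = (3.62 x 10^-3)^3(2.82 × 10^-5)^2 = 3.8 × 10^-17
Q > Ksp, so Ba3(PO4)2 will precipitate.

3.8 × 10^-17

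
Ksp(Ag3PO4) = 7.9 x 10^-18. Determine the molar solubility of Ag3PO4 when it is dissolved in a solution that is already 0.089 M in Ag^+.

s ≈ 1.1 × 10^-14 M

Ag3PO4(s) ⇌ 3 Ag^+(aq) + PO4^3-(aq)
Ksp = [Ag^+]^3[PO4^3-]
Let s be the molar solubility in this solution. [Ag^+] = 0.089 + 3s ≈ 0.089, [PO4^3-] = s (Ksp is small, so little additional dissolves).
Ksp ≈ (0.089)^3 × s
s = 1.1 × 10^-14 M
Check: 3s = 3.4 × 10^-14 ≪ 0.089, so the approximation is valid.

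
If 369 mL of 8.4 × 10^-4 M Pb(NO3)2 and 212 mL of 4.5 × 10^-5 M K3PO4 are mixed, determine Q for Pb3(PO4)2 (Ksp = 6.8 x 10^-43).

4.1 × 10^-20

Total volume = 369 + 212 = 581 mL.
[Pb^2+] = 8.4 × 10^-4 × (369/581) = 5.33 × 10^-4 M
[PO4^3-] = 4.5 x 10^-5 × (212/581) = 1.64 × 10^-5 M
Pb3(PO4)2(s) ⇌ 3 Pb^2+ + 2 PO4^3-, so Q = [Pb^2+]^3[PO4^3-]^2
Q = (5.33 x 10^-4)^3(1.64 × 10^-5)^2 = 4.1 x 10^-20
Q > Ksp, so Pb3(PO4)2 will precipitate.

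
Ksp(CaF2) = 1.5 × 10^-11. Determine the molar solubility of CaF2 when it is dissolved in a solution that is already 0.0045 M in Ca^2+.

s = 2.9 x 10^-5 M

CaF2(s) ⇌ Ca^2+(aq) + 2 F^-(aq)
Ksp = [Ca^2+][F^-]^2
If s mol/L dissolves here, [Ca^2+] = 0.0045 + s ≈ 0.0045, [F^-] = 2s (common-ion effect: Ca^2+ is already 0.0045 M).
Ksp ≈ 0.0045 × (2s)^2
s = 2.9 x 10^-5 M
Check: s = 2.9 x 10^-5 ≪ 0.0045, so the approximation is valid.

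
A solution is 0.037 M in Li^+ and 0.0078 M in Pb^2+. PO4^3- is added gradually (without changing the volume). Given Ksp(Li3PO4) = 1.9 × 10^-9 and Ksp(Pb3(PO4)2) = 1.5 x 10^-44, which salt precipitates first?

Pb3(PO4)2

Each salt begins to precipitate when Q = Ksp, i.e. when [PO4^3-] reaches its threshold.
For Li3PO4: 1.9 × 10^-9 = (0.037)^3 × [PO4^3-]  ⇒  [PO4^3-] = 3.8 × 10^-5 M.
For Pb3(PO4)2: 1.5 x 10^-44 = (0.0078)^3 × [PO4^3-]^2  ⇒  [PO4^3-] = 1.8 x 10^-19 M.
The salt with the lower threshold [PO4^3-] precipitates first: Pb3(PO4)2.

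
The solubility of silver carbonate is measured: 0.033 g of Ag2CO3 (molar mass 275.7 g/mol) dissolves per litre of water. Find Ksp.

Ksp ≈ 6.9e-12

Molar solubility s = (3.3 x 10^-2 g/L) / (275.7 g/mol) = 1.20 × 10^-4 M.
Ag2CO3(s) ⇌ 2 Ag^+ + CO3^2-
For each mole of Ag2CO3 that dissolves: [Ag^+] = 2s, [CO3^2-] = s.
Ksp = [Ag^+]^2[CO3^2-]
Substituting: Ksp = (2s)^2s = 4s^3
Ksp = 4 × (1.20 × 10^-4)^3 = 6.9 x 10^-12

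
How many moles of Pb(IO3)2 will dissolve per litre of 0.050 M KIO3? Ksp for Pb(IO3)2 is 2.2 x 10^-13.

s ≈ 8.8e-11 M

Pb(IO3)2(s) ⇌ Pb^2+(aq) + 2 IO3^-(aq)
Ksp = [Pb^2+][IO3^-]^2
Let s = moles of Pb(IO3)2 that dissolve per litre. [Pb^2+] = s, [IO3^-] = 0.050 + 2s ≈ 0.050 (since IO3^- from KIO3 dominates).
Ksp ≈ s × (0.050)^2
s = 8.8 × 10^-11 M
Check: 2s = 1.8 x 10^-10 ≪ 0.050, so the approximation is valid.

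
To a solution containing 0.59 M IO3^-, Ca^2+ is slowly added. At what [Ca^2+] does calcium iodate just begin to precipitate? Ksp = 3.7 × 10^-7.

[Ca^2+] ≈ 1.1 × 10^-6 M

Ca(IO3)2(s) ⇌ Ca^2+ + 2 IO3^-
Ksp = [Ca^2+][IO3^-]^2
Precipitation begins when Q = Ksp. With [IO3^-] = 0.59 M:
3.7 × 10^-7 = (0.59)^2 × [Ca^2+]
[Ca^2+] = (3.7 × 10^-7 / 3.48 x 10^-1) = 1.1 x 10^-6 M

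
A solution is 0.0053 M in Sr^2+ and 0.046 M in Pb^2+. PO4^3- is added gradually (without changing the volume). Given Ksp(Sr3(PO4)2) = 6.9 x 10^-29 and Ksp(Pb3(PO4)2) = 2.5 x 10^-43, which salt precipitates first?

Pb3(PO4)2

Precipitation of each salt starts when its ion product equals its Ksp.
For Sr3(PO4)2: 6.9 x 10^-29 = (0.0053)^3 × [PO4^3-]^2  ⇒  [PO4^3-] = 2.2 × 10^-11 M.
For Pb3(PO4)2: 2.5 x 10^-43 = (0.046)^3 × [PO4^3-]^2  ⇒  [PO4^3-] = 5.1 x 10^-20 M.
The salt with the lower threshold [PO4^3-] precipitates first: Pb3(PO4)2.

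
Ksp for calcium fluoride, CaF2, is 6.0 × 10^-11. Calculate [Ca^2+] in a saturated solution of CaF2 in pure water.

CaF2(s) <=> Ca^2+(aq) + 2 F^-(aq)
Ksp = [Ca^2+][F^-]^2
With molar solubility s: [Ca^2+] = s, [F^-] = 2s.
Substituting: Ksp = s(2s)^2 = 4s^3
Solving, s = (6.0 × 10^-11/4)^(1/3) = 2.47 × 10^-4 M
[Ca^2+] = s = 2.5 × 10^-4 M

[Ca^2+] = 2.5e-4 M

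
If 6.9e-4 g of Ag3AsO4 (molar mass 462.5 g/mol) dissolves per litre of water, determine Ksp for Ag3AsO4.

Molar solubility s = (6.9 × 10^-4 g/L) / (462.5 g/mol) = 1.49 × 10^-6 M.
Ag3AsO4(s) <=> 3 Ag^+(aq) + AsO4^3-(aq)
With molar solubility s: [Ag^+] = 3s, [AsO4^3-] = s.
Ksp = [Ag^+]^3[AsO4^3-]
So Ksp = (3s)^3 × s = 27s^4
With s = 1.49 x 10^-6: Ksp = 1.3 × 10^-22

Ksp = 1.3e-22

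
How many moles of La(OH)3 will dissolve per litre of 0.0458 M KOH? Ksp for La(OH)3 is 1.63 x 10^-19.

La(OH)3(s) ⇌ La^3+ + 3 OH^-
Ksp = [La^3+][OH^-]^3
Let s = moles of La(OH)3 that dissolve per litre. [La^3+] = s, [OH^-] = 0.0458 + 3s ≈ 0.0458 (common-ion effect: OH^- is already 0.0458 M).
Ksp ≈ s × (0.0458)^3
s = 1.70 × 10^-15 M
Check: 3s = 5.1 × 10^-15 ≪ 0.0458, so the approximation is valid.

s = 1.70 × 10^-15 M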